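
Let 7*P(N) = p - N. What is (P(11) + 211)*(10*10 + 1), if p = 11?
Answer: 21311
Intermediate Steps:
P(N) = 11/7 - N/7 (P(N) = (11 - N)/7 = 11/7 - N/7)
(P(11) + 211)*(10*10 + 1) = ((11/7 - 1/7*11) + 211)*(10*10 + 1) = ((11/7 - 11/7) + 211)*(100 + 1) = (0 + 211)*101 = 211*101 = 21311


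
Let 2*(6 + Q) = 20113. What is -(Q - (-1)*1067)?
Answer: -22235/2 ≈ -11118.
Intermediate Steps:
Q = 20101/2 (Q = -6 + (½)*20113 = -6 + 20113/2 = 20101/2 ≈ 10051.)
-(Q - (-1)*1067) = -(20101/2 - (-1)*1067) = -(20101/2 - 1*(-1067)) = -(20101/2 + 1067) = -1*22235/2 = -22235/2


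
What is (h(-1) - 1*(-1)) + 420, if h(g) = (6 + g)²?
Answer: 446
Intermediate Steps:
(h(-1) - 1*(-1)) + 420 = ((6 - 1)² - 1*(-1)) + 420 = (5² + 1) + 420 = (25 + 1) + 420 = 26 + 420 = 446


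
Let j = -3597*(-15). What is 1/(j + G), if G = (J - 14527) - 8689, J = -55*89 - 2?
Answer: 1/25842 ≈ 3.8697e-5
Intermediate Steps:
J = -4897 (J = -4895 - 2 = -4897)
G = -28113 (G = (-4897 - 14527) - 8689 = -19424 - 8689 = -28113)
j = 53955
1/(j + G) = 1/(53955 - 28113) = 1/25842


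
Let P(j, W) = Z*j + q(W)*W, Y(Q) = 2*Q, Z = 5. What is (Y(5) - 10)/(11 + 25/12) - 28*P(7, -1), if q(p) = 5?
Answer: -840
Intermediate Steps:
P(j, W) = 5*W + 5*j (P(j, W) = 5*j + 5*W = 5*W + 5*j)
(Y(5) - 10)/(11 + 25/12) - 28*P(7, -1) = (2*5 - 10)/(11 + 25/12) - 28*(5*(-1) + 5*7) = (10 - 10)/(11 + 25*(1/12)) - 28*(-5 + 35) = 0/(11 + 25/12) - 28*30 = 0/(157/12) - 840 = 0*(12/157) - 840 = 0 - 840 = -840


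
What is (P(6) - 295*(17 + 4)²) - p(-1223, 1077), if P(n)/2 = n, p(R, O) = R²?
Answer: -1625812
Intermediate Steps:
P(n) = 2*n
(P(6) - 295*(17 + 4)²) - p(-1223, 1077) = (2*6 - 295*(17 + 4)²) - 1*(-1223)² = (12 - 295*21²) - 1*1495729 = (12 - 295*441) - 1495729 = (12 - 130095) - 1495729 = -130083 - 1495729 = -1625812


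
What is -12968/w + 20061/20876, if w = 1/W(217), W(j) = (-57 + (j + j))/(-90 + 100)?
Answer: -51030613663/104380 ≈ -4.8889e+5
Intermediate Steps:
W(j) = -57/10 + j/5 (W(j) = (-57 + 2*j)/10 = (-57 + 2*j)*(1/10) = -57/10 + j/5)
w = 10/377 (w = 1/(-57/10 + (1/5)*217) = 1/(-57/10 + 217/5) = 1/(377/10) = 10/377 ≈ 0.026525)
-12968/w + 20061/20876 = -12968/10/377 + 20061/20876 = -12968*377/10 + 20061*(1/20876) = -2444468/5 + 20061/20876 = -51030613663/104380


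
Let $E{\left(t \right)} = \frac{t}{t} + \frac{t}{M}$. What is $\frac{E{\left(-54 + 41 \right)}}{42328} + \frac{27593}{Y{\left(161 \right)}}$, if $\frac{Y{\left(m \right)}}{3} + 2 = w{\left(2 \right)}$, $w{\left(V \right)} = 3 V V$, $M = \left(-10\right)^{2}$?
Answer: $\frac{11679565301}{12698400} \approx 919.77$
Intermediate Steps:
$M = 100$
$E{\left(t \right)} = 1 + \frac{t}{100}$ ($E{\left(t \right)} = \frac{t}{t} + \frac{t}{100} = 1 + t \frac{1}{100} = 1 + \frac{t}{100}$)
$w{\left(V \right)} = 3 V^{2}$
$Y{\left(m \right)} = 30$ ($Y{\left(m \right)} = -6 + 3 \cdot 3 \cdot 2^{2} = -6 + 3 \cdot 3 \cdot 4 = -6 + 3 \cdot 12 = -6 + 36 = 30$)
$\frac{E{\left(-54 + 41 \right)}}{42328} + \frac{27593}{Y{\left(161 \right)}} = \frac{1 + \frac{-54 + 41}{100}}{42328} + \frac{27593}{30} = \left(1 + \frac{1}{100} \left(-13\right)\right) \frac{1}{42328} + 27593 \cdot \frac{1}{30} = \left(1 - \frac{13}{100}\right) \frac{1}{42328} + \frac{27593}{30} = \frac{87}{100} \cdot \frac{1}{42328} + \frac{27593}{30} = \frac{87}{4232800} + \frac{27593}{30} = \frac{11679565301}{12698400}$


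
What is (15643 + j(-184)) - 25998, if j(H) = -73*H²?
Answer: -2481843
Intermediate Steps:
(15643 + j(-184)) - 25998 = (15643 - 73*(-184)²) - 25998 = (15643 - 73*33856) - 25998 = (15643 - 2471488) - 25998 = -2455845 - 25998 = -2481843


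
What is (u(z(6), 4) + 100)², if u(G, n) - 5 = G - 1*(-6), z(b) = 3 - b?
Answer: 11664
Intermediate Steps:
u(G, n) = 11 + G (u(G, n) = 5 + (G - 1*(-6)) = 5 + (G + 6) = 5 + (6 + G) = 11 + G)
(u(z(6), 4) + 100)² = ((11 + (3 - 1*6)) + 100)² = ((11 + (3 - 6)) + 100)² = ((11 - 3) + 100)² = (8 + 100)² = 108² = 11664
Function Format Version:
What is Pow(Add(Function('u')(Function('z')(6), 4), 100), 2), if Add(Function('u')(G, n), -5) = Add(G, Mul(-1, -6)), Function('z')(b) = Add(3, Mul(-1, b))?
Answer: 11664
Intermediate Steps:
Function('u')(G, n) = Add(11, G) (Function('u')(G, n) = Add(5, Add(G, Mul(-1, -6))) = Add(5, Add(G, 6)) = Add(5, Add(6, G)) = Add(11, G))
Pow(Add(Function('u')(Function('z')(6), 4), 100), 2) = Pow(Add(Add(11, Add(3, Mul(-1, 6))), 100), 2) = Pow(Add(Add(11, Add(3, -6)), 100), 2) = Pow(Add(Add(11, -3), 100), 2) = Pow(Add(8, 100), 2) = Pow(108, 2) = 11664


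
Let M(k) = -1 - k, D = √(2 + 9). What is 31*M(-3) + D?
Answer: 62 + √11 ≈ 65.317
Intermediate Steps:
D = √11 ≈ 3.3166
31*M(-3) + D = 31*(-1 - 1*(-3)) + √11 = 31*(-1 + 3) + √11 = 31*2 + √11 = 62 + √11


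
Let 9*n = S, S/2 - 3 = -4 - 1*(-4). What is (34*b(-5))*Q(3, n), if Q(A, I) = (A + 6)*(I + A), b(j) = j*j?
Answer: 28050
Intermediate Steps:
b(j) = j²
S = 6 (S = 6 + 2*(-4 - 1*(-4)) = 6 + 2*(-4 + 4) = 6 + 2*0 = 6 + 0 = 6)
n = ⅔ (n = (⅑)*6 = ⅔ ≈ 0.66667)
Q(A, I) = (6 + A)*(A + I)
(34*b(-5))*Q(3, n) = (34*(-5)²)*(3² + 6*3 + 6*(⅔) + 3*(⅔)) = (34*25)*(9 + 18 + 4 + 2) = 850*33 = 28050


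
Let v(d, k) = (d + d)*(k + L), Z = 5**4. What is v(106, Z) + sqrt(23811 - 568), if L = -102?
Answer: 110876 + sqrt(23243) ≈ 1.1103e+5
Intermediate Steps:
Z = 625
v(d, k) = 2*d*(-102 + k) (v(d, k) = (d + d)*(k - 102) = (2*d)*(-102 + k) = 2*d*(-102 + k))
v(106, Z) + sqrt(23811 - 568) = 2*106*(-102 + 625) + sqrt(23811 - 568) = 2*106*523 + sqrt(23243) = 110876 + sqrt(23243)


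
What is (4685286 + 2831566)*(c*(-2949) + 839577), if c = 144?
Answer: 3118899748692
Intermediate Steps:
(4685286 + 2831566)*(c*(-2949) + 839577) = (4685286 + 2831566)*(144*(-2949) + 839577) = 7516852*(-424656 + 839577) = 7516852*414921 = 3118899748692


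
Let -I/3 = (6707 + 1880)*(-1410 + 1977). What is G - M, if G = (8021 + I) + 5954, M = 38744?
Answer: -14631256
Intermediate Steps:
I = -14606487 (I = -3*(6707 + 1880)*(-1410 + 1977) = -25761*567 = -3*4868829 = -14606487)
G = -14592512 (G = (8021 - 14606487) + 5954 = -14598466 + 5954 = -14592512)
G - M = -14592512 - 1*38744 = -14592512 - 38744 = -14631256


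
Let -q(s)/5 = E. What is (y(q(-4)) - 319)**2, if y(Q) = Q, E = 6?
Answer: 121801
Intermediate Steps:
q(s) = -30 (q(s) = -5*6 = -30)
(y(q(-4)) - 319)**2 = (-30 - 319)**2 = (-349)**2 = 121801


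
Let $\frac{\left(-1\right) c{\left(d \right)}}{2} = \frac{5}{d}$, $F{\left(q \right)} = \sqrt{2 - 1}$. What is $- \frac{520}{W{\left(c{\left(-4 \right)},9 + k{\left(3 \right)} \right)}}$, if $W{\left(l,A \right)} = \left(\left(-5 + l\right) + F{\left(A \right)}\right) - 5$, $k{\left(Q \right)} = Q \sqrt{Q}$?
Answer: $80$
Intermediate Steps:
$F{\left(q \right)} = 1$ ($F{\left(q \right)} = \sqrt{1} = 1$)
$k{\left(Q \right)} = Q^{\frac{3}{2}}$
$c{\left(d \right)} = - \frac{10}{d}$ ($c{\left(d \right)} = - 2 \frac{5}{d} = - \frac{10}{d}$)
$W{\left(l,A \right)} = -9 + l$ ($W{\left(l,A \right)} = \left(\left(-5 + l\right) + 1\right) - 5 = \left(-4 + l\right) - 5 = -9 + l$)
$- \frac{520}{W{\left(c{\left(-4 \right)},9 + k{\left(3 \right)} \right)}} = - \frac{520}{-9 - \frac{10}{-4}} = - \frac{520}{-9 - - \frac{5}{2}} = - \frac{520}{-9 + \frac{5}{2}} = - \frac{520}{- \frac{13}{2}} = \left(-520\right) \left(- \frac{2}{13}\right) = 80$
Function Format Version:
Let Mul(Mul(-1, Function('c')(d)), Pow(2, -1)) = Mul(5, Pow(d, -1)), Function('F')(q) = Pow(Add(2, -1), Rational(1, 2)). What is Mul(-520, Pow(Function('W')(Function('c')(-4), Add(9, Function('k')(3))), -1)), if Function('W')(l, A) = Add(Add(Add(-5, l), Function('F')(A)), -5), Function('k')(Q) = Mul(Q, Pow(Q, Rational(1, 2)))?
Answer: 80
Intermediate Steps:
Function('F')(q) = 1 (Function('F')(q) = Pow(1, Rational(1, 2)) = 1)
Function('k')(Q) = Pow(Q, Rational(3, 2))
Function('c')(d) = Mul(-10, Pow(d, -1)) (Function('c')(d) = Mul(-2, Mul(5, Pow(d, -1))) = Mul(-10, Pow(d, -1)))
Function('W')(l, A) = Add(-9, l) (Function('W')(l, A) = Add(Add(Add(-5, l), 1), -5) = Add(Add(-4, l), -5) = Add(-9, l))
Mul(-520, Pow(Function('W')(Function('c')(-4), Add(9, Function('k')(3))), -1)) = Mul(-520, Pow(Add(-9, Mul(-10, Pow(-4, -1))), -1)) = Mul(-520, Pow(Add(-9, Mul(-10, Rational(-1, 4))), -1)) = Mul(-520, Pow(Add(-9, Rational(5, 2)), -1)) = Mul(-520, Pow(Rational(-13, 2), -1)) = Mul(-520, Rational(-2, 13)) = 80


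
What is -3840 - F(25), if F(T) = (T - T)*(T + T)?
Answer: -3840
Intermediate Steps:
F(T) = 0 (F(T) = 0*(2*T) = 0)
-3840 - F(25) = -3840 - 1*0 = -3840 + 0 = -3840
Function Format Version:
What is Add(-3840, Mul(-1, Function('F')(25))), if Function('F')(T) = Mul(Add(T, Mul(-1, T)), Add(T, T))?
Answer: -3840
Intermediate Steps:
Function('F')(T) = 0 (Function('F')(T) = Mul(0, Mul(2, T)) = 0)
Add(-3840, Mul(-1, Function('F')(25))) = Add(-3840, Mul(-1, 0)) = Add(-3840, 0) = -3840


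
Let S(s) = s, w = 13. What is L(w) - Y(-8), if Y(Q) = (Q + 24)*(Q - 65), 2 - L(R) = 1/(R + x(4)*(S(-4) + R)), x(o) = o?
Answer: 57329/49 ≈ 1170.0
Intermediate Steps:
L(R) = 2 - 1/(-16 + 5*R) (L(R) = 2 - 1/(R + 4*(-4 + R)) = 2 - 1/(R + (-16 + 4*R)) = 2 - 1/(-16 + 5*R))
Y(Q) = (-65 + Q)*(24 + Q) (Y(Q) = (24 + Q)*(-65 + Q) = (-65 + Q)*(24 + Q))
L(w) - Y(-8) = (-33 + 10*13)/(-16 + 5*13) - (-1560 + (-8)**2 - 41*(-8)) = (-33 + 130)/(-16 + 65) - (-1560 + 64 + 328) = 97/49 - 1*(-1168) = (1/49)*97 + 1168 = 97/49 + 1168 = 57329/49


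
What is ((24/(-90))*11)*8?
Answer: -352/15 ≈ -23.467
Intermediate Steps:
((24/(-90))*11)*8 = ((24*(-1/90))*11)*8 = -4/15*11*8 = -44/15*8 = -352/15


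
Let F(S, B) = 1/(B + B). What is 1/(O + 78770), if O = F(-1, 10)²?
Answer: 400/31508001 ≈ 1.2695e-5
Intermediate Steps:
F(S, B) = 1/(2*B)
O = 1/400 (O = ((½)/10)² = ((½)*(⅒))² = (1/20)² = 1/400 ≈ 0.0025000)
1/(O + 78770) = 1/(1/400 + 78770) = 1/(31508001/400) = 400/31508001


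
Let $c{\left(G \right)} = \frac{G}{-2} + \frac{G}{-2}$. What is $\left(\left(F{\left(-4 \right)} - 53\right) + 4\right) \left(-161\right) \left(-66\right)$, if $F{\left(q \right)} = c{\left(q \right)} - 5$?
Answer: $-531300$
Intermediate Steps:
$c{\left(G \right)} = - G$ ($c{\left(G \right)} = G \left(- \frac{1}{2}\right) + G \left(- \frac{1}{2}\right) = - \frac{G}{2} - \frac{G}{2} = - G$)
$F{\left(q \right)} = -5 - q$ ($F{\left(q \right)} = - q - 5 = -5 - q$)
$\left(\left(F{\left(-4 \right)} - 53\right) + 4\right) \left(-161\right) \left(-66\right) = \left(\left(\left(-5 - -4\right) - 53\right) + 4\right) \left(-161\right) \left(-66\right) = \left(\left(\left(-5 + 4\right) - 53\right) + 4\right) \left(-161\right) \left(-66\right) = \left(\left(-1 - 53\right) + 4\right) \left(-161\right) \left(-66\right) = \left(-54 + 4\right) \left(-161\right) \left(-66\right) = \left(-50\right) \left(-161\right) \left(-66\right) = 8050 \left(-66\right) = -531300$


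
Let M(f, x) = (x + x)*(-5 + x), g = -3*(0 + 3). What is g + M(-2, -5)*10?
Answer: 991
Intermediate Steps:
g = -9 (g = -3*3 = -9)
M(f, x) = 2*x*(-5 + x) (M(f, x) = (2*x)*(-5 + x) = 2*x*(-5 + x))
g + M(-2, -5)*10 = -9 + (2*(-5)*(-5 - 5))*10 = -9 + (2*(-5)*(-10))*10 = -9 + 100*10 = -9 + 1000 = 991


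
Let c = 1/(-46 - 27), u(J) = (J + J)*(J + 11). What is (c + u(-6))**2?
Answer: 19193161/5329 ≈ 3601.6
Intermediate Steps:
u(J) = 2*J*(11 + J) (u(J) = (2*J)*(11 + J) = 2*J*(11 + J))
c = -1/73 (c = 1/(-73) = -1/73 ≈ -0.013699)
(c + u(-6))**2 = (-1/73 + 2*(-6)*(11 - 6))**2 = (-1/73 + 2*(-6)*5)**2 = (-1/73 - 60)**2 = (-4381/73)**2 = 19193161/5329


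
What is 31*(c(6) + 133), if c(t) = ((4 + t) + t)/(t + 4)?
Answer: 20863/5 ≈ 4172.6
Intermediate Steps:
c(t) = (4 + 2*t)/(4 + t)
31*(c(6) + 133) = 31*(2*(2 + 6)/(4 + 6) + 133) = 31*(2*8/10 + 133) = 31*(2*(1/10)*8 + 133) = 31*(8/5 + 133) = 31*(673/5) = 20863/5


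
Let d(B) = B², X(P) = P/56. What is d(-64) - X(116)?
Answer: 57315/14 ≈ 4093.9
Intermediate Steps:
X(P) = P/56 (X(P) = P*(1/56) = P/56)
d(-64) - X(116) = (-64)² - 116/56 = 4096 - 1*29/14 = 4096 - 29/14 = 57315/14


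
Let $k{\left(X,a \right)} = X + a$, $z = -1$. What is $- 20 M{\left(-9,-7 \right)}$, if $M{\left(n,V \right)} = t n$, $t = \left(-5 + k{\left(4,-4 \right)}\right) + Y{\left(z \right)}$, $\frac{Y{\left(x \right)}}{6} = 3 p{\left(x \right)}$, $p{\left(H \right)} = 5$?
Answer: $15300$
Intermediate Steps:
$Y{\left(x \right)} = 90$ ($Y{\left(x \right)} = 6 \cdot 3 \cdot 5 = 6 \cdot 15 = 90$)
$t = 85$ ($t = \left(-5 + \left(4 - 4\right)\right) + 90 = \left(-5 + 0\right) + 90 = -5 + 90 = 85$)
$M{\left(n,V \right)} = 85 n$
$- 20 M{\left(-9,-7 \right)} = - 20 \cdot 85 \left(-9\right) = \left(-20\right) \left(-765\right) = 15300$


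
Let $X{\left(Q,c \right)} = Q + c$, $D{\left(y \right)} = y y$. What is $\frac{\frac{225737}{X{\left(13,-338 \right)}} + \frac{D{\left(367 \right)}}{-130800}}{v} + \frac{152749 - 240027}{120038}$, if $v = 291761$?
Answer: $- \frac{21720752827403479}{29776050361683600} \approx -0.72947$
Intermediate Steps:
$D{\left(y \right)} = y^{2}$
$\frac{\frac{225737}{X{\left(13,-338 \right)}} + \frac{D{\left(367 \right)}}{-130800}}{v} + \frac{152749 - 240027}{120038} = \frac{\frac{225737}{13 - 338} + \frac{367^{2}}{-130800}}{291761} + \frac{152749 - 240027}{120038} = \left(\frac{225737}{-325} + 134689 \left(- \frac{1}{130800}\right)\right) \frac{1}{291761} + \left(152749 - 240027\right) \frac{1}{120038} = \left(225737 \left(- \frac{1}{325}\right) - \frac{134689}{130800}\right) \frac{1}{291761} - \frac{43639}{60019} = \left(- \frac{225737}{325} - \frac{134689}{130800}\right) \frac{1}{291761} - \frac{43639}{60019} = \left(- \frac{1182806941}{1700400}\right) \frac{1}{291761} - \frac{43639}{60019} = - \frac{1182806941}{496110404400} - \frac{43639}{60019} = - \frac{21720752827403479}{29776050361683600}$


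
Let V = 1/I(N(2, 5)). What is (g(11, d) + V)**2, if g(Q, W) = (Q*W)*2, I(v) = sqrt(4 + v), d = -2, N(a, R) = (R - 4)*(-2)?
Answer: (88 - sqrt(2))**2/4 ≈ 1874.3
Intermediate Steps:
N(a, R) = 8 - 2*R (N(a, R) = (-4 + R)*(-2) = 8 - 2*R)
g(Q, W) = 2*Q*W
V = sqrt(2)/2 (V = 1/(sqrt(4 + (8 - 2*5))) = 1/(sqrt(4 + (8 - 10))) = 1/(sqrt(4 - 2)) = 1/(sqrt(2)) = sqrt(2)/2 ≈ 0.70711)
(g(11, d) + V)**2 = (2*11*(-2) + sqrt(2)/2)**2 = (-44 + sqrt(2)/2)**2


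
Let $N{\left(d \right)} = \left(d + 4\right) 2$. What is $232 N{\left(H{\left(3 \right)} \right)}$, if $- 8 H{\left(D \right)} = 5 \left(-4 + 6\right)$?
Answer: $1276$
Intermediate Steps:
$H{\left(D \right)} = - \frac{5}{4}$ ($H{\left(D \right)} = - \frac{5 \left(-4 + 6\right)}{8} = - \frac{5 \cdot 2}{8} = \left(- \frac{1}{8}\right) 10 = - \frac{5}{4}$)
$N{\left(d \right)} = 8 + 2 d$ ($N{\left(d \right)} = \left(4 + d\right) 2 = 8 + 2 d$)
$232 N{\left(H{\left(3 \right)} \right)} = 232 \left(8 + 2 \left(- \frac{5}{4}\right)\right) = 232 \left(8 - \frac{5}{2}\right) = 232 \cdot \frac{11}{2} = 1276$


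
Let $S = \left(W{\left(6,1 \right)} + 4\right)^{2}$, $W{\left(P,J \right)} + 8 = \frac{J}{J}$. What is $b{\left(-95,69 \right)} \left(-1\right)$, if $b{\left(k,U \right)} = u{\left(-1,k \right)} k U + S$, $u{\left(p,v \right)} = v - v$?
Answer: $-9$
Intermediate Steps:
$W{\left(P,J \right)} = -7$ ($W{\left(P,J \right)} = -8 + \frac{J}{J} = -8 + 1 = -7$)
$u{\left(p,v \right)} = 0$
$S = 9$ ($S = \left(-7 + 4\right)^{2} = \left(-3\right)^{2} = 9$)
$b{\left(k,U \right)} = 9$ ($b{\left(k,U \right)} = 0 k U + 9 = 0 U + 9 = 0 + 9 = 9$)
$b{\left(-95,69 \right)} \left(-1\right) = 9 \left(-1\right) = -9$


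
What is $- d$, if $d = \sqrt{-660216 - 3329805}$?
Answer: $- 7 i \sqrt{81429} \approx - 1997.5 i$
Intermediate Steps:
$d = 7 i \sqrt{81429}$ ($d = \sqrt{-660216 - 3329805} = \sqrt{-3990021} = 7 i \sqrt{81429} \approx 1997.5 i$)
$- d = - 7 i \sqrt{81429}$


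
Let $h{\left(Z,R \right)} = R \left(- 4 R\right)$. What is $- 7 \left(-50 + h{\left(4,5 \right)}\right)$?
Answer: $1050$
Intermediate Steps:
$h{\left(Z,R \right)} = - 4 R^{2}$
$- 7 \left(-50 + h{\left(4,5 \right)}\right) = - 7 \left(-50 - 4 \cdot 5^{2}\right) = - 7 \left(-50 - 100\right) = \left(-7\right) \left(-150\right) = 1050$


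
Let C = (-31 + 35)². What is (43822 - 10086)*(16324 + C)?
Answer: 551246240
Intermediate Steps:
C = 16 (C = 4² = 16)
(43822 - 10086)*(16324 + C) = (43822 - 10086)*(16324 + 16) = 33736*16340 = 551246240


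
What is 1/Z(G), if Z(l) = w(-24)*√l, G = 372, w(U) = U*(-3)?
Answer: √93/13392 ≈ 0.00072011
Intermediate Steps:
w(U) = -3*U
Z(l) = 72*√l (Z(l) = (-3*(-24))*√l = 72*√l)
1/Z(G) = 1/(72*√372) = 1/(72*(2*√93)) = 1/(144*√93) = √93/13392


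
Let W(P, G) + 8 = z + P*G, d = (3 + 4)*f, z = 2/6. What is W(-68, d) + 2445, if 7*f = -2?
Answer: 7720/3 ≈ 2573.3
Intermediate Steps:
f = -2/7 (f = (⅐)*(-2) = -2/7 ≈ -0.28571)
z = ⅓ (z = 2*(⅙) = ⅓ ≈ 0.33333)
d = -2 (d = (3 + 4)*(-2/7) = 7*(-2/7) = -2)
W(P, G) = -23/3 + G*P (W(P, G) = -8 + (⅓ + P*G) = -8 + (⅓ + G*P) = -23/3 + G*P)
W(-68, d) + 2445 = (-23/3 - 2*(-68)) + 2445 = (-23/3 + 136) + 2445 = 385/3 + 2445 = 7720/3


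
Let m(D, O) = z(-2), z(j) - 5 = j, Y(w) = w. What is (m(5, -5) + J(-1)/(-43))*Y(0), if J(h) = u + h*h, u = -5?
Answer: 0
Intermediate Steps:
J(h) = -5 + h² (J(h) = -5 + h*h = -5 + h²)
z(j) = 5 + j
m(D, O) = 3 (m(D, O) = 5 - 2 = 3)
(m(5, -5) + J(-1)/(-43))*Y(0) = (3 + (-5 + (-1)²)/(-43))*0 = (3 + (-5 + 1)*(-1/43))*0 = (3 - 4*(-1/43))*0 = (3 + 4/43)*0 = (133/43)*0 = 0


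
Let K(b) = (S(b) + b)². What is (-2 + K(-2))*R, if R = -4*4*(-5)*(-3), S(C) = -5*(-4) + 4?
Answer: -115680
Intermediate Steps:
S(C) = 24 (S(C) = 20 + 4 = 24)
R = -240 (R = -(-80)*(-3) = -4*60 = -240)
K(b) = (24 + b)²
(-2 + K(-2))*R = (-2 + (24 - 2)²)*(-240) = (-2 + 22²)*(-240) = (-2 + 484)*(-240) = 482*(-240) = -115680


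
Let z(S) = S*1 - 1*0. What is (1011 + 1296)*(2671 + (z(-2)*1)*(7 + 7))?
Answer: 6097401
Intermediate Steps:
z(S) = S (z(S) = S + 0 = S)
(1011 + 1296)*(2671 + (z(-2)*1)*(7 + 7)) = (1011 + 1296)*(2671 + (-2*1)*(7 + 7)) = 2307*(2671 - 2*14) = 2307*(2671 - 28) = 2307*2643 = 6097401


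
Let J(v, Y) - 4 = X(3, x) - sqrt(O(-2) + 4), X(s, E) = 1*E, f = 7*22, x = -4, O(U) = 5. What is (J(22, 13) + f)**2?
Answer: 22801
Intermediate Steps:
f = 154
X(s, E) = E
J(v, Y) = -3 (J(v, Y) = 4 + (-4 - sqrt(5 + 4)) = 4 + (-4 - sqrt(9)) = 4 + (-4 - 1*3) = 4 + (-4 - 3) = 4 - 7 = -3)
(J(22, 13) + f)**2 = (-3 + 154)**2 = 151**2 = 22801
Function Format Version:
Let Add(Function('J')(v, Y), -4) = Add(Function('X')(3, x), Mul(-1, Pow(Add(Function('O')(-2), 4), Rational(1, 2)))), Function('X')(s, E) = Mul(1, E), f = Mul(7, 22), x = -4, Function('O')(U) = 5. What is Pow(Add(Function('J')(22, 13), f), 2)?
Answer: 22801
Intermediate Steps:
f = 154
Function('X')(s, E) = E
Function('J')(v, Y) = -3 (Function('J')(v, Y) = Add(4, Add(-4, Mul(-1, Pow(Add(5, 4), Rational(1, 2))))) = Add(4, Add(-4, Mul(-1, Pow(9, Rational(1, 2))))) = Add(4, Add(-4, Mul(-1, 3))) = Add(4, Add(-4, -3)) = Add(4, -7) = -3)
Pow(Add(Function('J')(22, 13), f), 2) = Pow(Add(-3, 154), 2) = Pow(151, 2) = 22801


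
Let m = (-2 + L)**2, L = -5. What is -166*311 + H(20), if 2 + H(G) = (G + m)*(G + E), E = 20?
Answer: -48868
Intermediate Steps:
m = 49 (m = (-2 - 5)**2 = (-7)**2 = 49)
H(G) = -2 + (20 + G)*(49 + G) (H(G) = -2 + (G + 49)*(G + 20) = -2 + (49 + G)*(20 + G) = -2 + (20 + G)*(49 + G))
-166*311 + H(20) = -166*311 + (978 + 20**2 + 69*20) = -51626 + (978 + 400 + 1380) = -51626 + 2758 = -48868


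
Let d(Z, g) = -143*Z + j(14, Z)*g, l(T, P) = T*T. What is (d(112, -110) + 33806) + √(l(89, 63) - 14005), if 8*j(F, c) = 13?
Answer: 70445/4 + 78*I ≈ 17611.0 + 78.0*I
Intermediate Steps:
l(T, P) = T²
j(F, c) = 13/8 (j(F, c) = (⅛)*13 = 13/8)
d(Z, g) = -143*Z + 13*g/8
(d(112, -110) + 33806) + √(l(89, 63) - 14005) = ((-143*112 + (13/8)*(-110)) + 33806) + √(89² - 14005) = ((-16016 - 715/4) + 33806) + √(7921 - 14005) = (-64779/4 + 33806) + √(-6084) = 70445/4 + 78*I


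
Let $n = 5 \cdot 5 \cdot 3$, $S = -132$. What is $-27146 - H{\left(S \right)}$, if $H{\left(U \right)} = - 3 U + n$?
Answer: $-27617$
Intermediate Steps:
$n = 75$ ($n = 25 \cdot 3 = 75$)
$H{\left(U \right)} = 75 - 3 U$ ($H{\left(U \right)} = - 3 U + 75 = 75 - 3 U$)
$-27146 - H{\left(S \right)} = -27146 - \left(75 - -396\right) = -27146 - \left(75 + 396\right) = -27146 - 471 = -27617$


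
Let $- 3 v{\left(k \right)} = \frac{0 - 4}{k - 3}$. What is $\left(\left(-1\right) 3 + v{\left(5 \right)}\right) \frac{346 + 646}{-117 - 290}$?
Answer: $\frac{6944}{1221} \approx 5.6871$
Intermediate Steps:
$v{\left(k \right)} = \frac{4}{3 \left(-3 + k\right)}$ ($v{\left(k \right)} = - \frac{\left(0 - 4\right) \frac{1}{k - 3}}{3} = - \frac{\left(-4\right) \frac{1}{-3 + k}}{3} = \frac{4}{3 \left(-3 + k\right)}$)
$\left(\left(-1\right) 3 + v{\left(5 \right)}\right) \frac{346 + 646}{-117 - 290} = \left(\left(-1\right) 3 + \frac{4}{3 \left(-3 + 5\right)}\right) \frac{346 + 646}{-117 - 290} = \left(-3 + \frac{4}{3 \cdot 2}\right) \frac{992}{-407} = \left(-3 + \frac{4}{3} \cdot \frac{1}{2}\right) 992 \left(- \frac{1}{407}\right) = \left(-3 + \frac{2}{3}\right) \left(- \frac{992}{407}\right) = \left(- \frac{7}{3}\right) \left(- \frac{992}{407}\right) = \frac{6944}{1221}$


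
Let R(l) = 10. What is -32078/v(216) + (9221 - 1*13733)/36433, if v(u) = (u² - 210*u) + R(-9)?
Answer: -587295223/23790749 ≈ -24.686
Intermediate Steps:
v(u) = 10 + u² - 210*u (v(u) = (u² - 210*u) + 10 = 10 + u² - 210*u)
-32078/v(216) + (9221 - 1*13733)/36433 = -32078/(10 + 216² - 210*216) + (9221 - 1*13733)/36433 = -32078/(10 + 46656 - 45360) + (9221 - 13733)*(1/36433) = -32078/1306 - 4512*1/36433 = -32078*1/1306 - 4512/36433 = -16039/653 - 4512/36433 = -587295223/23790749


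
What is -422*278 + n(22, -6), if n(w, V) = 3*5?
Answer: -117301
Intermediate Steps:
n(w, V) = 15
-422*278 + n(22, -6) = -422*278 + 15 = -117316 + 15 = -117301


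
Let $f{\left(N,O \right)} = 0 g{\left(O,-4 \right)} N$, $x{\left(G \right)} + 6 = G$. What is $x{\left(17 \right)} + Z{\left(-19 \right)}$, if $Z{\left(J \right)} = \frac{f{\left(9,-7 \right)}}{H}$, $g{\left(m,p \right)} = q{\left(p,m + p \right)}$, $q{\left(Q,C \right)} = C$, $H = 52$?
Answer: $11$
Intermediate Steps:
$x{\left(G \right)} = -6 + G$
$g{\left(m,p \right)} = m + p$
$f{\left(N,O \right)} = 0$ ($f{\left(N,O \right)} = 0 \left(O - 4\right) N = 0 \left(-4 + O\right) N = 0 N = 0$)
$Z{\left(J \right)} = 0$ ($Z{\left(J \right)} = \frac{0}{52} = 0 \cdot \frac{1}{52} = 0$)
$x{\left(17 \right)} + Z{\left(-19 \right)} = \left(-6 + 17\right) + 0 = 11 + 0 = 11$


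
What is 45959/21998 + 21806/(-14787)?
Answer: 199907345/325284426 ≈ 0.61456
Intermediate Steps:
45959/21998 + 21806/(-14787) = 45959*(1/21998) + 21806*(-1/14787) = 45959/21998 - 21806/14787 = 199907345/325284426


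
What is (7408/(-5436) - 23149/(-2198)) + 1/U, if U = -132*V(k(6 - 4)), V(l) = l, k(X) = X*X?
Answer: 344245159/37551888 ≈ 9.1672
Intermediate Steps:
k(X) = X²
U = -528 (U = -132*(6 - 4)² = -132*2² = -132*4 = -528)
(7408/(-5436) - 23149/(-2198)) + 1/U = (7408/(-5436) - 23149/(-2198)) + 1/(-528) = (7408*(-1/5436) - 23149*(-1/2198)) - 1/528 = (-1852/1359 + 3307/314) - 1/528 = 3912685/426726 - 1/528 = 344245159/37551888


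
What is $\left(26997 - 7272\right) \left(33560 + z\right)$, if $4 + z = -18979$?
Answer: $287531325$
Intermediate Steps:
$z = -18983$ ($z = -4 - 18979 = -18983$)
$\left(26997 - 7272\right) \left(33560 + z\right) = \left(26997 - 7272\right) \left(33560 - 18983\right) = 19725 \cdot 14577 = 287531325$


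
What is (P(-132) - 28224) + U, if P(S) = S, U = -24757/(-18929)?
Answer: -536725967/18929 ≈ -28355.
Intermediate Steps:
U = 24757/18929 (U = -24757*(-1/18929) = 24757/18929 ≈ 1.3079)
(P(-132) - 28224) + U = (-132 - 28224) + 24757/18929 = -28356 + 24757/18929 = -536725967/18929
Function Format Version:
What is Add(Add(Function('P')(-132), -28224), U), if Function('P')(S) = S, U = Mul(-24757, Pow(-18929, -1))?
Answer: Rational(-536725967, 18929) ≈ -28355.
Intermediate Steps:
U = Rational(24757, 18929) (U = Mul(-24757, Rational(-1, 18929)) = Rational(24757, 18929) ≈ 1.3079)
Add(Add(Function('P')(-132), -28224), U) = Add(Add(-132, -28224), Rational(24757, 18929)) = Add(-28356, Rational(24757, 18929)) = Rational(-536725967, 18929)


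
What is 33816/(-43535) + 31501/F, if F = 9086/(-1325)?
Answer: -1817406998551/395559010 ≈ -4594.5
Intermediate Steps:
F = -9086/1325 (F = 9086*(-1/1325) = -9086/1325 ≈ -6.8574)
33816/(-43535) + 31501/F = 33816/(-43535) + 31501/(-9086/1325) = 33816*(-1/43535) + 31501*(-1325/9086) = -33816/43535 - 41738825/9086 = -1817406998551/395559010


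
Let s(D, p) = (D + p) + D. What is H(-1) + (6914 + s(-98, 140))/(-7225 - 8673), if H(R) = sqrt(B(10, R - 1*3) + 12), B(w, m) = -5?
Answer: -3429/7949 + sqrt(7) ≈ 2.2144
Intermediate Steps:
s(D, p) = p + 2*D
H(R) = sqrt(7) (H(R) = sqrt(-5 + 12) = sqrt(7))
H(-1) + (6914 + s(-98, 140))/(-7225 - 8673) = sqrt(7) + (6914 + (140 + 2*(-98)))/(-7225 - 8673) = sqrt(7) + (6914 + (140 - 196))/(-15898) = sqrt(7) + (6914 - 56)*(-1/15898) = sqrt(7) + 6858*(-1/15898) = sqrt(7) - 3429/7949 = -3429/7949 + sqrt(7)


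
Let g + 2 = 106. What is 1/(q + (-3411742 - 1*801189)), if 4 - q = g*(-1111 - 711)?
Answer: -1/4023439 ≈ -2.4854e-7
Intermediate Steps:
g = 104 (g = -2 + 106 = 104)
q = 189492 (q = 4 - 104*(-1111 - 711) = 4 - 104*(-1822) = 4 - 1*(-189488) = 4 + 189488 = 189492)
1/(q + (-3411742 - 1*801189)) = 1/(189492 + (-3411742 - 1*801189)) = 1/(189492 + (-3411742 - 801189)) = 1/(189492 - 4212931) = 1/(-4023439) = -1/4023439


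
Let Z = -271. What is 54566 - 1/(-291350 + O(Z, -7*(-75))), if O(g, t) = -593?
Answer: 15930161739/291943 ≈ 54566.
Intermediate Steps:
54566 - 1/(-291350 + O(Z, -7*(-75))) = 54566 - 1/(-291350 - 593) = 54566 - 1/(-291943) = 54566 - 1*(-1/291943) = 54566 + 1/291943 = 15930161739/291943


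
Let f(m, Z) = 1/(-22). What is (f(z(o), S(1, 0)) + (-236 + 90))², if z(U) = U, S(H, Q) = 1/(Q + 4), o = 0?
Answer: 10323369/484 ≈ 21329.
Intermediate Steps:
S(H, Q) = 1/(4 + Q)
f(m, Z) = -1/22
(f(z(o), S(1, 0)) + (-236 + 90))² = (-1/22 + (-236 + 90))² = (-1/22 - 146)² = (-3213/22)² = 10323369/484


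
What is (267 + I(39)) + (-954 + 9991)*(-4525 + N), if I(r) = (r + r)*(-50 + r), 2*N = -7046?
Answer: -72730367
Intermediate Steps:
N = -3523 (N = (½)*(-7046) = -3523)
I(r) = 2*r*(-50 + r) (I(r) = (2*r)*(-50 + r) = 2*r*(-50 + r))
(267 + I(39)) + (-954 + 9991)*(-4525 + N) = (267 + 2*39*(-50 + 39)) + (-954 + 9991)*(-4525 - 3523) = (267 + 2*39*(-11)) + 9037*(-8048) = (267 - 858) - 72729776 = -591 - 72729776 = -72730367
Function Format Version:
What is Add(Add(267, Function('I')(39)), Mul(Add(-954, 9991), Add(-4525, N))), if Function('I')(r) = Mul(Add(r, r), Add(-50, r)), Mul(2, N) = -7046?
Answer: -72730367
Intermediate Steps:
N = -3523 (N = Mul(Rational(1, 2), -7046) = -3523)
Function('I')(r) = Mul(2, r, Add(-50, r)) (Function('I')(r) = Mul(Mul(2, r), Add(-50, r)) = Mul(2, r, Add(-50, r)))
Add(Add(267, Function('I')(39)), Mul(Add(-954, 9991), Add(-4525, N))) = Add(Add(267, Mul(2, 39, Add(-50, 39))), Mul(Add(-954, 9991), Add(-4525, -3523))) = Add(Add(267, Mul(2, 39, -11)), Mul(9037, -8048)) = Add(Add(267, -858), -72729776) = Add(-591, -72729776) = -72730367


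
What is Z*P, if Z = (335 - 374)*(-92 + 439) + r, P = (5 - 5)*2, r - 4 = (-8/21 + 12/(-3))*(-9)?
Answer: 0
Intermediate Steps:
r = 304/7 (r = 4 + (-8/21 + 12/(-3))*(-9) = 4 + (-8*1/21 + 12*(-1/3))*(-9) = 4 + (-8/21 - 4)*(-9) = 4 - 92/21*(-9) = 4 + 276/7 = 304/7 ≈ 43.429)
P = 0 (P = 0*2 = 0)
Z = -94427/7 (Z = (335 - 374)*(-92 + 439) + 304/7 = -39*347 + 304/7 = -13533 + 304/7 = -94427/7 ≈ -13490.)
Z*P = -94427/7*0 = 0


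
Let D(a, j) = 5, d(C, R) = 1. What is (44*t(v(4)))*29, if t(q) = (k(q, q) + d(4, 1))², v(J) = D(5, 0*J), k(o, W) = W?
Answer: 45936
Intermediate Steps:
v(J) = 5
t(q) = (1 + q)² (t(q) = (q + 1)² = (1 + q)²)
(44*t(v(4)))*29 = (44*(1 + 5)²)*29 = (44*6²)*29 = (44*36)*29 = 1584*29 = 45936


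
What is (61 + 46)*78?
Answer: 8346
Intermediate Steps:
(61 + 46)*78 = 107*78 = 8346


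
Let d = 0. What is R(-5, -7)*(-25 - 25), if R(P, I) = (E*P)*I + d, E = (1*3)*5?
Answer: -26250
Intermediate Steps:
E = 15 (E = 3*5 = 15)
R(P, I) = 15*I*P (R(P, I) = (15*P)*I + 0 = 15*I*P + 0 = 15*I*P)
R(-5, -7)*(-25 - 25) = (15*(-7)*(-5))*(-25 - 25) = 525*(-50) = -26250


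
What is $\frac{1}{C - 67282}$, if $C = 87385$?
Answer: $\frac{1}{20103} \approx 4.9744 \cdot 10^{-5}$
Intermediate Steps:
$\frac{1}{C - 67282} = \frac{1}{87385 - 67282} = \frac{1}{20103}$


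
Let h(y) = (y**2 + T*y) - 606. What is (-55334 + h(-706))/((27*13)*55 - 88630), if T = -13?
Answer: -451674/69325 ≈ -6.5153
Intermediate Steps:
h(y) = -606 + y**2 - 13*y (h(y) = (y**2 - 13*y) - 606 = -606 + y**2 - 13*y)
(-55334 + h(-706))/((27*13)*55 - 88630) = (-55334 + (-606 + (-706)**2 - 13*(-706)))/((27*13)*55 - 88630) = (-55334 + (-606 + 498436 + 9178))/(351*55 - 88630) = (-55334 + 507008)/(19305 - 88630) = 451674/(-69325) = 451674*(-1/69325) = -451674/69325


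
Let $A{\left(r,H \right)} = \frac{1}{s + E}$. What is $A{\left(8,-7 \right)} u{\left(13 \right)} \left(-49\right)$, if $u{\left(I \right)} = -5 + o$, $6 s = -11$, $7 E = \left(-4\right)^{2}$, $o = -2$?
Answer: $\frac{14406}{19} \approx 758.21$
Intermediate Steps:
$E = \frac{16}{7}$ ($E = \frac{\left(-4\right)^{2}}{7} = \frac{1}{7} \cdot 16 = \frac{16}{7} \approx 2.2857$)
$s = - \frac{11}{6}$ ($s = \frac{1}{6} \left(-11\right) = - \frac{11}{6} \approx -1.8333$)
$A{\left(r,H \right)} = \frac{42}{19}$ ($A{\left(r,H \right)} = \frac{1}{- \frac{11}{6} + \frac{16}{7}} = \frac{1}{\frac{19}{42}} = \frac{42}{19}$)
$u{\left(I \right)} = -7$ ($u{\left(I \right)} = -5 - 2 = -7$)
$A{\left(8,-7 \right)} u{\left(13 \right)} \left(-49\right) = \frac{42}{19} \left(-7\right) \left(-49\right) = \left(- \frac{294}{19}\right) \left(-49\right) = \frac{14406}{19}$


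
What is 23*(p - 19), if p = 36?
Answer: 391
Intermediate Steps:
23*(p - 19) = 23*(36 - 19) = 23*17 = 391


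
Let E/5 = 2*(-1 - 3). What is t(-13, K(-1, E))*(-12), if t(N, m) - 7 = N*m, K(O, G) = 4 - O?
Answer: 696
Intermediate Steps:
E = -40 (E = 5*(2*(-1 - 3)) = 5*(2*(-4)) = 5*(-8) = -40)
t(N, m) = 7 + N*m
t(-13, K(-1, E))*(-12) = (7 - 13*(4 - 1*(-1)))*(-12) = (7 - 13*(4 + 1))*(-12) = (7 - 13*5)*(-12) = (7 - 65)*(-12) = -58*(-12) = 696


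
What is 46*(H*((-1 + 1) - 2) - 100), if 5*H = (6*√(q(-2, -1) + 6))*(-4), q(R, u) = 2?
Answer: -4600 + 4416*√2/5 ≈ -3351.0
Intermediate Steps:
H = -48*√2/5 (H = ((6*√(2 + 6))*(-4))/5 = ((6*√8)*(-4))/5 = ((6*(2*√2))*(-4))/5 = ((12*√2)*(-4))/5 = (-48*√2)/5 = -48*√2/5 ≈ -13.576)
46*(H*((-1 + 1) - 2) - 100) = 46*((-48*√2/5)*((-1 + 1) - 2) - 100) = 46*((-48*√2/5)*(0 - 2) - 100) = 46*(-48*√2/5*(-2) - 100) = 46*(96*√2/5 - 100) = 46*(-100 + 96*√2/5) = -4600 + 4416*√2/5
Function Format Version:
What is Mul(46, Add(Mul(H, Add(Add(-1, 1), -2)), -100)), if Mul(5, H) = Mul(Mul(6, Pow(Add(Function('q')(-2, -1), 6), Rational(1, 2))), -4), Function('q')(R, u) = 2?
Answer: Add(-4600, Mul(Rational(4416, 5), Pow(2, Rational(1, 2)))) ≈ -3351.0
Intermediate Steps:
H = Mul(Rational(-48, 5), Pow(2, Rational(1, 2))) (H = Mul(Rational(1, 5), Mul(Mul(6, Pow(Add(2, 6), Rational(1, 2))), -4)) = Mul(Rational(1, 5), Mul(Mul(6, Pow(8, Rational(1, 2))), -4)) = Mul(Rational(1, 5), Mul(Mul(6, Mul(2, Pow(2, Rational(1, 2)))), -4)) = Mul(Rational(1, 5), Mul(Mul(12, Pow(2, Rational(1, 2))), -4)) = Mul(Rational(1, 5), Mul(-48, Pow(2, Rational(1, 2)))) = Mul(Rational(-48, 5), Pow(2, Rational(1, 2))) ≈ -13.576)
Mul(46, Add(Mul(H, Add(Add(-1, 1), -2)), -100)) = Mul(46, Add(Mul(Mul(Rational(-48, 5), Pow(2, Rational(1, 2))), Add(Add(-1, 1), -2)), -100)) = Mul(46, Add(Mul(Mul(Rational(-48, 5), Pow(2, Rational(1, 2))), Add(0, -2)), -100)) = Mul(46, Add(Mul(Mul(Rational(-48, 5), Pow(2, Rational(1, 2))), -2), -100)) = Mul(46, Add(Mul(Rational(96, 5), Pow(2, Rational(1, 2))), -100)) = Mul(46, Add(-100, Mul(Rational(96, 5), Pow(2, Rational(1, 2))))) = Add(-4600, Mul(Rational(4416, 5), Pow(2, Rational(1, 2))))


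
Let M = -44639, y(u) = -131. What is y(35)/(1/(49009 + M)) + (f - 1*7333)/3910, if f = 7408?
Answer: -447671525/782 ≈ -5.7247e+5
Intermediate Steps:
y(35)/(1/(49009 + M)) + (f - 1*7333)/3910 = -131/(1/(49009 - 44639)) + (7408 - 1*7333)/3910 = -131/(1/4370) + (7408 - 7333)*(1/3910) = -131/1/4370 + 75*(1/3910) = -131*4370 + 15/782 = -572470 + 15/782 = -447671525/782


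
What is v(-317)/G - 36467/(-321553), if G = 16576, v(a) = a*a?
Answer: 32917016409/5330062528 ≈ 6.1757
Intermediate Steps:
v(a) = a**2
v(-317)/G - 36467/(-321553) = (-317)**2/16576 - 36467/(-321553) = 100489*(1/16576) - 36467*(-1/321553) = 100489/16576 + 36467/321553 = 32917016409/5330062528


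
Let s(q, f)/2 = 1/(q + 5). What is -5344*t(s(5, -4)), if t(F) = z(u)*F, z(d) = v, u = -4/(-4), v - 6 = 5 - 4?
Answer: -37408/5 ≈ -7481.6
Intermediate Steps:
s(q, f) = 2/(5 + q) (s(q, f) = 2/(q + 5) = 2/(5 + q))
v = 7 (v = 6 + (5 - 4) = 6 + 1 = 7)
u = 1 (u = -4*(-¼) = 1)
z(d) = 7
t(F) = 7*F
-5344*t(s(5, -4)) = -37408*2/(5 + 5) = -37408*2/10 = -37408*2*(⅒) = -37408/5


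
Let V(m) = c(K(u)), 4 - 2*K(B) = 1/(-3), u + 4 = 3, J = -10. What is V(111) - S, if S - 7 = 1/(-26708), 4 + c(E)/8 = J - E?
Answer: -10923569/80124 ≈ -136.33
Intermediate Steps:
u = -1 (u = -4 + 3 = -1)
K(B) = 13/6 (K(B) = 2 - ½/(-3) = 2 - ½*(-⅓) = 2 + ⅙ = 13/6)
c(E) = -112 - 8*E (c(E) = -32 + 8*(-10 - E) = -32 + (-80 - 8*E) = -112 - 8*E)
V(m) = -388/3 (V(m) = -112 - 8*13/6 = -112 - 52/3 = -388/3)
S = 186955/26708 (S = 7 + 1/(-26708) = 7 - 1/26708 = 186955/26708 ≈ 7.0000)
V(111) - S = -388/3 - 1*186955/26708 = -388/3 - 186955/26708 = -10923569/80124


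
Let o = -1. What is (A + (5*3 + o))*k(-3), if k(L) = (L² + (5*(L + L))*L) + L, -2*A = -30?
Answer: 2784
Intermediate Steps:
A = 15 (A = -½*(-30) = 15)
k(L) = L + 11*L² (k(L) = (L² + (5*(2*L))*L) + L = (L² + (10*L)*L) + L = (L² + 10*L²) + L = 11*L² + L = L + 11*L²)
(A + (5*3 + o))*k(-3) = (15 + (5*3 - 1))*(-3*(1 + 11*(-3))) = (15 + (15 - 1))*(-3*(1 - 33)) = (15 + 14)*(-3*(-32)) = 29*96 = 2784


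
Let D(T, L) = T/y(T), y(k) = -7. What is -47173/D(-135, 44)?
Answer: -330211/135 ≈ -2446.0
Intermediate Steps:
D(T, L) = -T/7 (D(T, L) = T/(-7) = T*(-⅐) = -T/7)
-47173/D(-135, 44) = -47173/((-⅐*(-135))) = -47173/135/7 = -47173*7/135 = -330211/135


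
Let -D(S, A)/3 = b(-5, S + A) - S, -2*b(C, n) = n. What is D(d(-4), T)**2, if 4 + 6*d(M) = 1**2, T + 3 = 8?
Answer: 441/16 ≈ 27.563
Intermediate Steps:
T = 5 (T = -3 + 8 = 5)
d(M) = -1/2 (d(M) = -2/3 + (1/6)*1**2 = -2/3 + (1/6)*1 = -2/3 + 1/6 = -1/2)
b(C, n) = -n/2
D(S, A) = 3*A/2 + 9*S/2 (D(S, A) = -3*(-(S + A)/2 - S) = -3*(-(A + S)/2 - S) = -3*((-A/2 - S/2) - S) = -3*(-3*S/2 - A/2) = 3*A/2 + 9*S/2)
D(d(-4), T)**2 = ((3/2)*5 + (9/2)*(-1/2))**2 = (15/2 - 9/4)**2 = (21/4)**2 = 441/16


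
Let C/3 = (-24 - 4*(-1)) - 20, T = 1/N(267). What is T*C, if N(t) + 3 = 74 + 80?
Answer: -120/151 ≈ -0.79470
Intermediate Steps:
N(t) = 151 (N(t) = -3 + (74 + 80) = -3 + 154 = 151)
T = 1/151 ≈ 0.0066225
C = -120 (C = 3*((-24 - 4*(-1)) - 20) = 3*((-24 + 4) - 20) = 3*(-20 - 20) = 3*(-40) = -120)
T*C = (1/151)*(-120) = -120/151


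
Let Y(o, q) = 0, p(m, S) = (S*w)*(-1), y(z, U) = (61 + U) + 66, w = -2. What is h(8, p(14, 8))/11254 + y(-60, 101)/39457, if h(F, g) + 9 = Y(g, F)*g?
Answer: 130047/26120534 ≈ 0.0049787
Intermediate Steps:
y(z, U) = 127 + U
p(m, S) = 2*S (p(m, S) = (S*(-2))*(-1) = -2*S*(-1) = 2*S)
h(F, g) = -9 (h(F, g) = -9 + 0*g = -9 + 0 = -9)
h(8, p(14, 8))/11254 + y(-60, 101)/39457 = -9/11254 + (127 + 101)/39457 = -9*1/11254 + 228*(1/39457) = -9/11254 + 228/39457 = 130047/26120534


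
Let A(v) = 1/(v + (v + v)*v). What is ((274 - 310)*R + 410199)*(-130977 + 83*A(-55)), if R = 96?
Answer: -319377463816776/5995 ≈ -5.3274e+10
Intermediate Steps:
A(v) = 1/(v + 2*v²) (A(v) = 1/(v + (2*v)*v) = 1/(v + 2*v²))
((274 - 310)*R + 410199)*(-130977 + 83*A(-55)) = ((274 - 310)*96 + 410199)*(-130977 + 83*(1/((-55)*(1 + 2*(-55))))) = (-36*96 + 410199)*(-130977 + 83*(-1/(55*(1 - 110)))) = (-3456 + 410199)*(-130977 + 83*(-1/55/(-109))) = 406743*(-130977 + 83*(-1/55*(-1/109))) = 406743*(-130977 + 83*(1/5995)) = 406743*(-130977 + 83/5995) = 406743*(-785207032/5995) = -319377463816776/5995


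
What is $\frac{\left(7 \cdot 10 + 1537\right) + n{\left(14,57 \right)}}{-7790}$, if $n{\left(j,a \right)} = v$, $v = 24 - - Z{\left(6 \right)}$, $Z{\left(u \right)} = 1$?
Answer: $- \frac{816}{3895} \approx -0.2095$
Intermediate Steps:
$v = 25$ ($v = 24 - \left(-1\right) 1 = 24 - -1 = 24 + 1 = 25$)
$n{\left(j,a \right)} = 25$
$\frac{\left(7 \cdot 10 + 1537\right) + n{\left(14,57 \right)}}{-7790} = \frac{\left(7 \cdot 10 + 1537\right) + 25}{-7790} = \left(\left(70 + 1537\right) + 25\right) \left(- \frac{1}{7790}\right) = \left(1607 + 25\right) \left(- \frac{1}{7790}\right) = 1632 \left(- \frac{1}{7790}\right) = - \frac{816}{3895}$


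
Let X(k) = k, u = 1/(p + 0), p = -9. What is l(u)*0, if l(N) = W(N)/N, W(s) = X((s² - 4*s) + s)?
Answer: 0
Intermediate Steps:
u = -⅑ (u = 1/(-9 + 0) = 1/(-9) = -⅑ ≈ -0.11111)
W(s) = s² - 3*s (W(s) = (s² - 4*s) + s = s² - 3*s)
l(N) = -3 + N (l(N) = (N*(-3 + N))/N = -3 + N)
l(u)*0 = (-3 - ⅑)*0 = -28/9*0 = 0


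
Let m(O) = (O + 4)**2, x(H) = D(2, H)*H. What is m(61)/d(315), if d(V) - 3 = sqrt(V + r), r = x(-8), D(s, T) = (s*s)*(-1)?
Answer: -75/2 + 25*sqrt(347)/2 ≈ 195.35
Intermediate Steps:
D(s, T) = -s**2 (D(s, T) = s**2*(-1) = -s**2)
x(H) = -4*H (x(H) = (-1*2**2)*H = (-1*4)*H = -4*H)
r = 32 (r = -4*(-8) = 32)
d(V) = 3 + sqrt(32 + V) (d(V) = 3 + sqrt(V + 32) = 3 + sqrt(32 + V))
m(O) = (4 + O)**2
m(61)/d(315) = (4 + 61)**2/(3 + sqrt(32 + 315)) = 65**2/(3 + sqrt(347)) = 4225/(3 + sqrt(347))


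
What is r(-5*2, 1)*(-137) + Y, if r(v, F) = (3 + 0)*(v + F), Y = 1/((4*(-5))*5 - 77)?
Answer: 654722/177 ≈ 3699.0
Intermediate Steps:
Y = -1/177 (Y = 1/(-20*5 - 77) = 1/(-100 - 77) = 1/(-177) = -1/177 ≈ -0.0056497)
r(v, F) = 3*F + 3*v (r(v, F) = 3*(F + v) = 3*F + 3*v)
r(-5*2, 1)*(-137) + Y = (3*1 + 3*(-5*2))*(-137) - 1/177 = (3 + 3*(-10))*(-137) - 1/177 = (3 - 30)*(-137) - 1/177 = -27*(-137) - 1/177 = 3699 - 1/177 = 654722/177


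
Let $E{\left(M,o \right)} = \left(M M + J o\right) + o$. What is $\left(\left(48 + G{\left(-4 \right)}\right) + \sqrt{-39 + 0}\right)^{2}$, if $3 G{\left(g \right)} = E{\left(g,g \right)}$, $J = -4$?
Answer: $\frac{29233}{9} + \frac{344 i \sqrt{39}}{3} \approx 3248.1 + 716.09 i$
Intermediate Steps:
$E{\left(M,o \right)} = M^{2} - 3 o$ ($E{\left(M,o \right)} = \left(M M - 4 o\right) + o = \left(M^{2} - 4 o\right) + o = M^{2} - 3 o$)
$G{\left(g \right)} = - g + \frac{g^{2}}{3}$ ($G{\left(g \right)} = \frac{g^{2} - 3 g}{3} = - g + \frac{g^{2}}{3}$)
$\left(\left(48 + G{\left(-4 \right)}\right) + \sqrt{-39 + 0}\right)^{2} = \left(\left(48 + \frac{1}{3} \left(-4\right) \left(-3 - 4\right)\right) + \sqrt{-39 + 0}\right)^{2} = \left(\left(48 + \frac{1}{3} \left(-4\right) \left(-7\right)\right) + \sqrt{-39}\right)^{2} = \left(\left(48 + \frac{28}{3}\right) + i \sqrt{39}\right)^{2} = \left(\frac{172}{3} + i \sqrt{39}\right)^{2}$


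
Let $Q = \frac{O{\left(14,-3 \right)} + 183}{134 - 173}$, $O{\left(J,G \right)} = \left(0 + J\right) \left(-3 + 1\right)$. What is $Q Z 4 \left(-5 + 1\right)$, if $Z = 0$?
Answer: $0$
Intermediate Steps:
$O{\left(J,G \right)} = - 2 J$ ($O{\left(J,G \right)} = J \left(-2\right) = - 2 J$)
$Q = - \frac{155}{39}$ ($Q = \frac{\left(-2\right) 14 + 183}{134 - 173} = \frac{-28 + 183}{-39} = 155 \left(- \frac{1}{39}\right) = - \frac{155}{39} \approx -3.9744$)
$Q Z 4 \left(-5 + 1\right) = - \frac{155 \cdot 0 \cdot 4 \left(-5 + 1\right)}{39} = - \frac{155 \cdot 0 \cdot 4 \left(-4\right)}{39} = - \frac{155 \cdot 0 \left(-16\right)}{39} = \left(- \frac{155}{39}\right) 0 = 0$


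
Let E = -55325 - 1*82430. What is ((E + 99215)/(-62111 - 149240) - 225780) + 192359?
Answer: -7063523231/211351 ≈ -33421.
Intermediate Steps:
E = -137755 (E = -55325 - 82430 = -137755)
((E + 99215)/(-62111 - 149240) - 225780) + 192359 = ((-137755 + 99215)/(-62111 - 149240) - 225780) + 192359 = (-38540/(-211351) - 225780) + 192359 = (-38540*(-1/211351) - 225780) + 192359 = (38540/211351 - 225780) + 192359 = -47718790240/211351 + 192359 = -7063523231/211351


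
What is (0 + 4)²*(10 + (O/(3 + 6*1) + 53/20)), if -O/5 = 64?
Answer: -16492/45 ≈ -366.49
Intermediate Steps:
O = -320 (O = -5*64 = -320)
(0 + 4)²*(10 + (O/(3 + 6*1) + 53/20)) = (0 + 4)²*(10 + (-320/(3 + 6*1) + 53/20)) = 4²*(10 + (-320/(3 + 6) + 53*(1/20))) = 16*(10 + (-320/9 + 53/20)) = 16*(10 - 5923/180) = 16*(-4123/180) = -16492/45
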